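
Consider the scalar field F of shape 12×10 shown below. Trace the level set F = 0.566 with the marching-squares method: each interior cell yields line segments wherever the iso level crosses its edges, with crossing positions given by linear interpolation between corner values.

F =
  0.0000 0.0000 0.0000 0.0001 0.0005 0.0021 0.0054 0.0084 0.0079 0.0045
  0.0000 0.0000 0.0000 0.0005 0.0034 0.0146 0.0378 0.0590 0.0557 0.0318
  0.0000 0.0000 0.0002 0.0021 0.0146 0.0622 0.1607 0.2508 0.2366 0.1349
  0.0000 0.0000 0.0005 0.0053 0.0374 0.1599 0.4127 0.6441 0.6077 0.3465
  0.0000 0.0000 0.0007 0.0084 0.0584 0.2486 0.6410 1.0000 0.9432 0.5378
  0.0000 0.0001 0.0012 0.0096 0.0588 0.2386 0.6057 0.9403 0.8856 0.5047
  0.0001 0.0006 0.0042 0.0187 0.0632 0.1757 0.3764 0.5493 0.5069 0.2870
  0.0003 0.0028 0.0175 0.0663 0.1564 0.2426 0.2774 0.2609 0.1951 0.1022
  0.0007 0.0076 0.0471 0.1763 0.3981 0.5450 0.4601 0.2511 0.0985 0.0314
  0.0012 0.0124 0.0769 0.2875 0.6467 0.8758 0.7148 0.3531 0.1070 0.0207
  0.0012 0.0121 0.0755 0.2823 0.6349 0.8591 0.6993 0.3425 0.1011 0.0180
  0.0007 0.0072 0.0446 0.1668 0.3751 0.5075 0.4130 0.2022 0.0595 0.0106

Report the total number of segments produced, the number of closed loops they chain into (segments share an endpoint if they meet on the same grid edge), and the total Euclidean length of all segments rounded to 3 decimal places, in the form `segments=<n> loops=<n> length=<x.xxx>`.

cell (2,6): code 0100 → (2.801,7.000)–(3.000,6.662)
cell (2,7): code 1100 → (2.888,8.000)–(2.801,7.000)
cell (2,8): code 1000 → (3.000,8.160)–(2.888,8.000)
cell (3,5): code 0100 → (3.671,6.000)–(4.000,5.809)
cell (3,6): code 1110 → (3.000,6.662)–(3.671,6.000)
cell (3,8): code 1001 → (4.000,8.930)–(3.000,8.160)
cell (4,5): code 0110 → (4.000,5.809)–(5.000,5.892)
cell (4,8): code 1001 → (5.000,8.839)–(4.000,8.930)
cell (5,5): code 0010 → (5.000,5.892)–(5.173,6.000)
cell (5,6): code 0011 → (5.173,6.000)–(5.957,7.000)
cell (5,7): code 0011 → (5.957,7.000)–(5.844,8.000)
cell (5,8): code 0001 → (5.844,8.000)–(5.000,8.839)
cell (8,3): code 0100 → (8.675,4.000)–(9.000,3.775)
cell (8,4): code 1100 → (8.063,5.000)–(8.675,4.000)
cell (8,5): code 1100 → (8.416,6.000)–(8.063,5.000)
cell (8,6): code 1000 → (9.000,6.411)–(8.416,6.000)
cell (9,3): code 0110 → (9.000,3.775)–(10.000,3.805)
cell (9,6): code 1001 → (10.000,6.374)–(9.000,6.411)
cell (10,3): code 0010 → (10.000,3.805)–(10.265,4.000)
cell (10,4): code 0011 → (10.265,4.000)–(10.834,5.000)
cell (10,5): code 0011 → (10.834,5.000)–(10.466,6.000)
cell (10,6): code 0001 → (10.466,6.000)–(10.000,6.374)
total: 22 segments, chained into 2 closed loop(s), length Σ = 18.340721

segments=22 loops=2 length=18.341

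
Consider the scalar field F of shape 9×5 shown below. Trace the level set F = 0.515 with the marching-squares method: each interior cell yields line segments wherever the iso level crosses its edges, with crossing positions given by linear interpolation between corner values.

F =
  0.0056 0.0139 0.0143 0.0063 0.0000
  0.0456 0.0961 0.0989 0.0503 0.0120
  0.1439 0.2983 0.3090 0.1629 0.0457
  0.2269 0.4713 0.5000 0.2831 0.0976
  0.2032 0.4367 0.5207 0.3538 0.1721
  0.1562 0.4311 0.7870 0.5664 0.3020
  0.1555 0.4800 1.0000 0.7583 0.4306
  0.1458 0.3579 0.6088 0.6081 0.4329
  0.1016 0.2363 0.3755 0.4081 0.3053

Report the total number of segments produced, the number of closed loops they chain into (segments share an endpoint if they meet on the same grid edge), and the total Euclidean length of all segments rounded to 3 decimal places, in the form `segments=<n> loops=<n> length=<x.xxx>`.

segments=12 loops=1 length=9.897

cell (3,1): code 0100 → (3.725,2.000)–(4.000,1.932)
cell (3,2): code 1000 → (4.000,2.034)–(3.725,2.000)
cell (4,1): code 0110 → (4.000,1.932)–(5.000,1.236)
cell (4,2): code 1101 → (4.758,3.000)–(4.000,2.034)
cell (4,3): code 1000 → (5.000,3.194)–(4.758,3.000)
cell (5,1): code 0110 → (5.000,1.236)–(6.000,1.067)
cell (5,3): code 1001 → (6.000,3.742)–(5.000,3.194)
cell (6,1): code 0110 → (6.000,1.067)–(7.000,1.626)
cell (6,3): code 1001 → (7.000,3.531)–(6.000,3.742)
cell (7,1): code 0010 → (7.000,1.626)–(7.402,2.000)
cell (7,2): code 0011 → (7.402,2.000)–(7.465,3.000)
cell (7,3): code 0001 → (7.465,3.000)–(7.000,3.531)
total: 12 segments, chained into 1 closed loop(s), length Σ = 9.897292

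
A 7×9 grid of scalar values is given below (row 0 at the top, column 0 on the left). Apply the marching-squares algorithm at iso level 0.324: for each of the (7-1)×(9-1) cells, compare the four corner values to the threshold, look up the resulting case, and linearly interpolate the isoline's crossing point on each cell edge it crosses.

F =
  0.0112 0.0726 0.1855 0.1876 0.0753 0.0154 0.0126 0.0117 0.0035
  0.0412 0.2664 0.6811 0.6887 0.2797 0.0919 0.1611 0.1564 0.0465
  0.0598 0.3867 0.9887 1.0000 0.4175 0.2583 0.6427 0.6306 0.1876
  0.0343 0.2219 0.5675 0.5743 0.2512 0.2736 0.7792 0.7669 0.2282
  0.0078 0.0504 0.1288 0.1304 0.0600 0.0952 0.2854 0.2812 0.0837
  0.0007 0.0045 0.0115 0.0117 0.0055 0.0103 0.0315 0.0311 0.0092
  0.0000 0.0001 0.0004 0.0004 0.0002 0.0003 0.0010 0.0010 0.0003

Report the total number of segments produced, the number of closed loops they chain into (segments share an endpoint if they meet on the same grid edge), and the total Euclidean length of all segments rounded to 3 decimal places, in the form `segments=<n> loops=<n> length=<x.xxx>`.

cell (0,1): code 0100 → (0.279,2.000)–(1.000,1.139)
cell (0,2): code 1100 → (0.272,3.000)–(0.279,2.000)
cell (0,3): code 1000 → (1.000,3.892)–(0.272,3.000)
cell (1,0): code 0100 → (1.479,1.000)–(2.000,0.808)
cell (1,1): code 1110 → (1.000,1.139)–(1.479,1.000)
cell (1,3): code 1101 → (1.321,4.000)–(1.000,3.892)
cell (1,4): code 1000 → (2.000,4.587)–(1.321,4.000)
cell (1,5): code 0100 → (1.338,6.000)–(2.000,5.171)
cell (1,6): code 1100 → (1.353,7.000)–(1.338,6.000)
cell (1,7): code 1000 → (2.000,7.692)–(1.353,7.000)
cell (2,0): code 0010 → (2.000,0.808)–(2.380,1.000)
cell (2,1): code 0111 → (2.380,1.000)–(3.000,1.295)
cell (2,3): code 1011 → (3.000,3.775)–(2.562,4.000)
cell (2,4): code 0001 → (2.562,4.000)–(2.000,4.587)
cell (2,5): code 0110 → (2.000,5.171)–(3.000,5.100)
cell (2,7): code 1001 → (3.000,7.822)–(2.000,7.692)
cell (3,1): code 0010 → (3.000,1.295)–(3.555,2.000)
cell (3,2): code 0011 → (3.555,2.000)–(3.564,3.000)
cell (3,3): code 0001 → (3.564,3.000)–(3.000,3.775)
cell (3,5): code 0010 → (3.000,5.100)–(3.922,6.000)
cell (3,6): code 0011 → (3.922,6.000)–(3.912,7.000)
cell (3,7): code 0001 → (3.912,7.000)–(3.000,7.822)
total: 22 segments, chained into 2 closed loop(s), length Σ = 19.372733

segments=22 loops=2 length=19.373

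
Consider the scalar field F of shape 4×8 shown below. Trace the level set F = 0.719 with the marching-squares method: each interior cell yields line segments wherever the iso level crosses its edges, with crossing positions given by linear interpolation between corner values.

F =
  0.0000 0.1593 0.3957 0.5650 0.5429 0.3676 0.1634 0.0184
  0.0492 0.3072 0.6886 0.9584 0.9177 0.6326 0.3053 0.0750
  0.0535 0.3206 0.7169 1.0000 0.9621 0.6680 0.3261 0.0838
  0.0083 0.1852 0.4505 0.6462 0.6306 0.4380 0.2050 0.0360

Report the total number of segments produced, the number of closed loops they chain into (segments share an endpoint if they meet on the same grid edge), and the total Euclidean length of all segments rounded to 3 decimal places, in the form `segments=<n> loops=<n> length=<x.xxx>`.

segments=8 loops=1 length=8.347

cell (0,2): code 0100 → (0.391,3.000)–(1.000,2.113)
cell (0,3): code 1100 → (0.470,4.000)–(0.391,3.000)
cell (0,4): code 1000 → (1.000,4.697)–(0.470,4.000)
cell (1,2): code 0110 → (1.000,2.113)–(2.000,2.007)
cell (1,4): code 1001 → (2.000,4.827)–(1.000,4.697)
cell (2,2): code 0010 → (2.000,2.007)–(2.794,3.000)
cell (2,3): code 0011 → (2.794,3.000)–(2.733,4.000)
cell (2,4): code 0001 → (2.733,4.000)–(2.000,4.827)
total: 8 segments, chained into 1 closed loop(s), length Σ = 8.346663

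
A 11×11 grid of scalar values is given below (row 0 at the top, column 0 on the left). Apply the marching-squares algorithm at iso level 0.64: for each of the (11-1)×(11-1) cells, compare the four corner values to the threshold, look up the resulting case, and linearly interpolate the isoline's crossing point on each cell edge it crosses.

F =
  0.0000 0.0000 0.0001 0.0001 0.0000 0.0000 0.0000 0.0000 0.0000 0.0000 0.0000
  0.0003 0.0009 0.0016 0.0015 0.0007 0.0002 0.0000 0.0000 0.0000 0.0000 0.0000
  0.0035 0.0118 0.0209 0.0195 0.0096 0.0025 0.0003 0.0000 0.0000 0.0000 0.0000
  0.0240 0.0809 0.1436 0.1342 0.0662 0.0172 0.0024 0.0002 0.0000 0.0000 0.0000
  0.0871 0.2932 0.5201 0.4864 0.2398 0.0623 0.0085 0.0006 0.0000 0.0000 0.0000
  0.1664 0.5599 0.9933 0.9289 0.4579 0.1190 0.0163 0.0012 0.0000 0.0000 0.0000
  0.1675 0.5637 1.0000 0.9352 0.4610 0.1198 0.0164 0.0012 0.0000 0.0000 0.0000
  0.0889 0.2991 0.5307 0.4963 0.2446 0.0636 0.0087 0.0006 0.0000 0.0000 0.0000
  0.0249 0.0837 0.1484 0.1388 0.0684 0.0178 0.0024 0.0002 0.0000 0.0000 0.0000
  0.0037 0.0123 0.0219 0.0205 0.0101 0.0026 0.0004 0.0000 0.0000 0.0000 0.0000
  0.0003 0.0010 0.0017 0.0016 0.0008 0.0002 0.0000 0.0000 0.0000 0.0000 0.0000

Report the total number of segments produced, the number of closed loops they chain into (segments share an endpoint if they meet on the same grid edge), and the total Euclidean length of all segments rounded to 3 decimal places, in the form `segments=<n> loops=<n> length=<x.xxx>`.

segments=8 loops=1 length=8.053

cell (4,1): code 0100 → (4.253,2.000)–(5.000,1.185)
cell (4,2): code 1100 → (4.347,3.000)–(4.253,2.000)
cell (4,3): code 1000 → (5.000,3.613)–(4.347,3.000)
cell (5,1): code 0110 → (5.000,1.185)–(6.000,1.175)
cell (5,3): code 1001 → (6.000,3.623)–(5.000,3.613)
cell (6,1): code 0010 → (6.000,1.175)–(6.767,2.000)
cell (6,2): code 0011 → (6.767,2.000)–(6.673,3.000)
cell (6,3): code 0001 → (6.673,3.000)–(6.000,3.623)
total: 8 segments, chained into 1 closed loop(s), length Σ = 8.053254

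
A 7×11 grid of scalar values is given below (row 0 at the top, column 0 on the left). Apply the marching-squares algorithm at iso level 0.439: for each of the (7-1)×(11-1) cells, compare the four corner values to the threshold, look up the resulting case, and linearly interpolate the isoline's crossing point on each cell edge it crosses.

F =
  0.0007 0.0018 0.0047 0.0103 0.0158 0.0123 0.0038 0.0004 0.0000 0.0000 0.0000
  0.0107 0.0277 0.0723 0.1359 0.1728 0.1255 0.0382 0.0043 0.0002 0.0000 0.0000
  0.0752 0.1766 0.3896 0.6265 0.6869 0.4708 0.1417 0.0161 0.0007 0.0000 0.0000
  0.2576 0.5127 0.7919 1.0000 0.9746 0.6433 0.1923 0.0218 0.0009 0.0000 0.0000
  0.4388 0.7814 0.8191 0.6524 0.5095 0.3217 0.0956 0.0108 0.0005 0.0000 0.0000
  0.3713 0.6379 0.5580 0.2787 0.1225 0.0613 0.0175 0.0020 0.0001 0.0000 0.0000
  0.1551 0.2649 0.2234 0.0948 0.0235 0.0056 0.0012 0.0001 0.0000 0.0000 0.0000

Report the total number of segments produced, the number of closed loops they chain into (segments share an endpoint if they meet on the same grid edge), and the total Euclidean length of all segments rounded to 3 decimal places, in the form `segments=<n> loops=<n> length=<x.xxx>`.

segments=18 loops=1 length=14.410

cell (1,2): code 0100 → (1.618,3.000)–(2.000,2.209)
cell (1,3): code 1100 → (1.518,4.000)–(1.618,3.000)
cell (1,4): code 1100 → (1.908,5.000)–(1.518,4.000)
cell (1,5): code 1000 → (2.000,5.097)–(1.908,5.000)
cell (2,0): code 0100 → (2.781,1.000)–(3.000,0.711)
cell (2,1): code 1100 → (2.123,2.000)–(2.781,1.000)
cell (2,2): code 1110 → (2.000,2.209)–(2.123,2.000)
cell (2,5): code 1001 → (3.000,5.453)–(2.000,5.097)
cell (3,0): code 0110 → (3.000,0.711)–(4.000,0.001)
cell (3,4): code 1011 → (4.000,4.375)–(3.635,5.000)
cell (3,5): code 0001 → (3.635,5.000)–(3.000,5.453)
cell (4,0): code 0110 → (4.000,0.001)–(5.000,0.254)
cell (4,2): code 1011 → (5.000,2.426)–(4.571,3.000)
cell (4,3): code 0011 → (4.571,3.000)–(4.182,4.000)
cell (4,4): code 0001 → (4.182,4.000)–(4.000,4.375)
cell (5,0): code 0010 → (5.000,0.254)–(5.533,1.000)
cell (5,1): code 0011 → (5.533,1.000)–(5.356,2.000)
cell (5,2): code 0001 → (5.356,2.000)–(5.000,2.426)
total: 18 segments, chained into 1 closed loop(s), length Σ = 14.410362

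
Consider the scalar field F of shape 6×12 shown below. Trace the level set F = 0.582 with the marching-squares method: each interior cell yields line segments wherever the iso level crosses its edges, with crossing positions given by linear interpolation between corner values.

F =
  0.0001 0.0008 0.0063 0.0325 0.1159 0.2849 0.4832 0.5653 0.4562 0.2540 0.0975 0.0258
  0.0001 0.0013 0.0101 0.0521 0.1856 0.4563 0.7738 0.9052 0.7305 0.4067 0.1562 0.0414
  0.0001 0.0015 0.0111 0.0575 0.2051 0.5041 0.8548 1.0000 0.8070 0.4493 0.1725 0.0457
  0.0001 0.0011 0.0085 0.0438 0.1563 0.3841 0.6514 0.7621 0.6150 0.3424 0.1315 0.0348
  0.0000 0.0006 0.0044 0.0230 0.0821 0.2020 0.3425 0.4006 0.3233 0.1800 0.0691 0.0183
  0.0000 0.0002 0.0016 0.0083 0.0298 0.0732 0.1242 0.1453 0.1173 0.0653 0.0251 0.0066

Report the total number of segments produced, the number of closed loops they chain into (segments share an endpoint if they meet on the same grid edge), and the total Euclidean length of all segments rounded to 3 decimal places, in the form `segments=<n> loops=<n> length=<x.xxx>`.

segments=12 loops=1 length=10.621

cell (0,5): code 0100 → (0.340,6.000)–(1.000,5.396)
cell (0,6): code 1100 → (0.049,7.000)–(0.340,6.000)
cell (0,7): code 1100 → (0.459,8.000)–(0.049,7.000)
cell (0,8): code 1000 → (1.000,8.459)–(0.459,8.000)
cell (1,5): code 0110 → (1.000,5.396)–(2.000,5.222)
cell (1,8): code 1001 → (2.000,8.629)–(1.000,8.459)
cell (2,5): code 0110 → (2.000,5.222)–(3.000,5.740)
cell (2,8): code 1001 → (3.000,8.121)–(2.000,8.629)
cell (3,5): code 0010 → (3.000,5.740)–(3.225,6.000)
cell (3,6): code 0011 → (3.225,6.000)–(3.498,7.000)
cell (3,7): code 0011 → (3.498,7.000)–(3.113,8.000)
cell (3,8): code 0001 → (3.113,8.000)–(3.000,8.121)
total: 12 segments, chained into 1 closed loop(s), length Σ = 10.620963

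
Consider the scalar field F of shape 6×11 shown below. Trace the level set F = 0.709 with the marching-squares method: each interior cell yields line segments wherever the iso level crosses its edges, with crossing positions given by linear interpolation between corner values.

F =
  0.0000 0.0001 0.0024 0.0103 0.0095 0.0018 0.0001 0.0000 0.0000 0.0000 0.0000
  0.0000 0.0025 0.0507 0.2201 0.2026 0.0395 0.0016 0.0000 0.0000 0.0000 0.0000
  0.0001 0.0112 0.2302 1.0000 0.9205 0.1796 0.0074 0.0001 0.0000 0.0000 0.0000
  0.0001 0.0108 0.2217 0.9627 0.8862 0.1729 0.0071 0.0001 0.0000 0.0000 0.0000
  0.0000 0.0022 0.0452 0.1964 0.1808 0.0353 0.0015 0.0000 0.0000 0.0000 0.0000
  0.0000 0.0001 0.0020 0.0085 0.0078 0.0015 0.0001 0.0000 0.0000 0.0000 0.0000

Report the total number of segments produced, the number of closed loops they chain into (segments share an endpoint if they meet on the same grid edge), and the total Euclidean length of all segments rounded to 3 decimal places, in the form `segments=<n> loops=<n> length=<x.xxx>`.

cell (1,2): code 0100 → (1.627,3.000)–(2.000,2.622)
cell (1,3): code 1100 → (1.705,4.000)–(1.627,3.000)
cell (1,4): code 1000 → (2.000,4.285)–(1.705,4.000)
cell (2,2): code 0110 → (2.000,2.622)–(3.000,2.658)
cell (2,4): code 1001 → (3.000,4.248)–(2.000,4.285)
cell (3,2): code 0010 → (3.000,2.658)–(3.331,3.000)
cell (3,3): code 0011 → (3.331,3.000)–(3.251,4.000)
cell (3,4): code 0001 → (3.251,4.000)–(3.000,4.248)
total: 8 segments, chained into 1 closed loop(s), length Σ = 5.778520

segments=8 loops=1 length=5.779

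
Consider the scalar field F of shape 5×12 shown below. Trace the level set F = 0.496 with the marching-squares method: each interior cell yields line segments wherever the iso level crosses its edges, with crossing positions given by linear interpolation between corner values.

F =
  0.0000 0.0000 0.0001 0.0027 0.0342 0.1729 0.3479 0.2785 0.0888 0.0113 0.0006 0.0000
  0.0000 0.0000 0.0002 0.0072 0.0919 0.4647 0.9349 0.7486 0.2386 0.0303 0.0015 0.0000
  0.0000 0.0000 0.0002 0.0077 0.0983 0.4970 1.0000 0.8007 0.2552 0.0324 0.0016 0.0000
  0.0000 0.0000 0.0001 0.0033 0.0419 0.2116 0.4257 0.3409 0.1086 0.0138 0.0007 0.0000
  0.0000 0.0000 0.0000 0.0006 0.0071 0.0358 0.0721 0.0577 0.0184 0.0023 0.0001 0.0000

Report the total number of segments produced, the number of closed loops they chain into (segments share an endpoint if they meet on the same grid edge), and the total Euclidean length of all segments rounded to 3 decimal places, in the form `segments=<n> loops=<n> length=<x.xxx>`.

segments=10 loops=1 length=8.175

cell (0,5): code 0100 → (0.252,6.000)–(1.000,5.067)
cell (0,6): code 1100 → (0.463,7.000)–(0.252,6.000)
cell (0,7): code 1000 → (1.000,7.495)–(0.463,7.000)
cell (1,4): code 0100 → (1.969,5.000)–(2.000,4.997)
cell (1,5): code 1110 → (1.000,5.067)–(1.969,5.000)
cell (1,7): code 1001 → (2.000,7.559)–(1.000,7.495)
cell (2,4): code 0010 → (2.000,4.997)–(2.004,5.000)
cell (2,5): code 0011 → (2.004,5.000)–(2.878,6.000)
cell (2,6): code 0011 → (2.878,6.000)–(2.663,7.000)
cell (2,7): code 0001 → (2.663,7.000)–(2.000,7.559)
total: 10 segments, chained into 1 closed loop(s), length Σ = 8.175022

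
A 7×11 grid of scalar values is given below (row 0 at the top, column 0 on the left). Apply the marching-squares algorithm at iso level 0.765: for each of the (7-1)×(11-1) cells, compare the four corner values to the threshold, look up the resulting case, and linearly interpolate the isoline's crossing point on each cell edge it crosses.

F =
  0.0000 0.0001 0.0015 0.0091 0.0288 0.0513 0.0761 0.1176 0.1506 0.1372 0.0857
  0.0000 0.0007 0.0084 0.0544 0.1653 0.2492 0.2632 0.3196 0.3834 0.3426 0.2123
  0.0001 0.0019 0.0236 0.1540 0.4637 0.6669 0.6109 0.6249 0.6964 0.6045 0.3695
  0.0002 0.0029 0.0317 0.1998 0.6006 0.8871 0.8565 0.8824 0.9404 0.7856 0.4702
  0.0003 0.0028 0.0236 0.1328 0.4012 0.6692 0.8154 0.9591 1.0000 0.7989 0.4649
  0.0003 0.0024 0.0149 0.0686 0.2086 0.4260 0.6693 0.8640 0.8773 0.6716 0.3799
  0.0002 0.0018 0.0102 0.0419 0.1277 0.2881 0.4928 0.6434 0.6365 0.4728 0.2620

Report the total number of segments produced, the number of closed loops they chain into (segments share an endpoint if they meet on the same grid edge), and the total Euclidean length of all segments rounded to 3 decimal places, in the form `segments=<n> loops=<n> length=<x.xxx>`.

cell (2,4): code 0100 → (2.446,5.000)–(3.000,4.574)
cell (2,5): code 1100 → (2.627,6.000)–(2.446,5.000)
cell (2,6): code 1100 → (2.544,7.000)–(2.627,6.000)
cell (2,7): code 1100 → (2.281,8.000)–(2.544,7.000)
cell (2,8): code 1100 → (2.886,9.000)–(2.281,8.000)
cell (2,9): code 1000 → (3.000,9.065)–(2.886,9.000)
cell (3,4): code 0010 → (3.000,4.574)–(3.560,5.000)
cell (3,5): code 0111 → (3.560,5.000)–(4.000,5.655)
cell (3,9): code 1001 → (4.000,9.101)–(3.000,9.065)
cell (4,5): code 0010 → (4.000,5.655)–(4.345,6.000)
cell (4,6): code 0111 → (4.345,6.000)–(5.000,6.492)
cell (4,8): code 1011 → (5.000,8.546)–(4.266,9.000)
cell (4,9): code 0001 → (4.266,9.000)–(4.000,9.101)
cell (5,6): code 0010 → (5.000,6.492)–(5.449,7.000)
cell (5,7): code 0011 → (5.449,7.000)–(5.466,8.000)
cell (5,8): code 0001 → (5.466,8.000)–(5.000,8.546)
total: 16 segments, chained into 1 closed loop(s), length Σ = 12.397784

segments=16 loops=1 length=12.398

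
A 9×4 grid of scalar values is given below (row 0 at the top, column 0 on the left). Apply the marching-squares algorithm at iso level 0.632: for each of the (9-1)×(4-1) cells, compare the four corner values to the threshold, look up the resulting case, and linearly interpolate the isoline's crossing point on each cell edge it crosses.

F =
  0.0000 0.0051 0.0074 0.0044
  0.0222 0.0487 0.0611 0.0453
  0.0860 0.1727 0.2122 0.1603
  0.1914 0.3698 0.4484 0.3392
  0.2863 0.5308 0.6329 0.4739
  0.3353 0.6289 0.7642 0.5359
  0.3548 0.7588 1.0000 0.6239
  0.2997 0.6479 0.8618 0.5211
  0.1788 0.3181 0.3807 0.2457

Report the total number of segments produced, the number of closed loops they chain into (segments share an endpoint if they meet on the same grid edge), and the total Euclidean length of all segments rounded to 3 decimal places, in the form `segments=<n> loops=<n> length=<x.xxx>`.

segments=12 loops=1 length=8.759

cell (3,1): code 0100 → (3.995,2.000)–(4.000,1.991)
cell (3,2): code 1000 → (4.000,2.006)–(3.995,2.000)
cell (4,1): code 0110 → (4.000,1.991)–(5.000,1.023)
cell (4,2): code 1001 → (5.000,2.579)–(4.000,2.006)
cell (5,0): code 0100 → (5.024,1.000)–(6.000,0.686)
cell (5,1): code 1110 → (5.000,1.023)–(5.024,1.000)
cell (5,2): code 1001 → (6.000,2.978)–(5.000,2.579)
cell (6,0): code 0110 → (6.000,0.686)–(7.000,0.954)
cell (6,2): code 1001 → (7.000,2.674)–(6.000,2.978)
cell (7,0): code 0010 → (7.000,0.954)–(7.048,1.000)
cell (7,1): code 0011 → (7.048,1.000)–(7.478,2.000)
cell (7,2): code 0001 → (7.478,2.000)–(7.000,2.674)
total: 12 segments, chained into 1 closed loop(s), length Σ = 8.759216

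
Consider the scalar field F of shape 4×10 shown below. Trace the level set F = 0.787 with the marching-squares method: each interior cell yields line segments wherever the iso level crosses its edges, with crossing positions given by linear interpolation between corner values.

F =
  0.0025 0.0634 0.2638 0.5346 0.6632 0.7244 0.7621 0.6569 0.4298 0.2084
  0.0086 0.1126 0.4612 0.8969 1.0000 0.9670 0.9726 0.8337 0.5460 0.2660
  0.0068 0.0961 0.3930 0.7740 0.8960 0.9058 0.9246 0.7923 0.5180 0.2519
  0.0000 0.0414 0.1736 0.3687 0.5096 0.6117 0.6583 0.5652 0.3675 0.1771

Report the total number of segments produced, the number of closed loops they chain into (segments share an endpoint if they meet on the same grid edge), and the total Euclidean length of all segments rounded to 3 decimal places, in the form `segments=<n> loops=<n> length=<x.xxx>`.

segments=14 loops=1 length=11.134

cell (0,2): code 0100 → (0.697,3.000)–(1.000,2.748)
cell (0,3): code 1100 → (0.368,4.000)–(0.697,3.000)
cell (0,4): code 1100 → (0.258,5.000)–(0.368,4.000)
cell (0,5): code 1100 → (0.118,6.000)–(0.258,5.000)
cell (0,6): code 1100 → (0.736,7.000)–(0.118,6.000)
cell (0,7): code 1000 → (1.000,7.162)–(0.736,7.000)
cell (1,2): code 0010 → (1.000,2.748)–(1.894,3.000)
cell (1,3): code 0111 → (1.894,3.000)–(2.000,3.107)
cell (1,7): code 1001 → (2.000,7.019)–(1.000,7.162)
cell (2,3): code 0010 → (2.000,3.107)–(2.282,4.000)
cell (2,4): code 0011 → (2.282,4.000)–(2.404,5.000)
cell (2,5): code 0011 → (2.404,5.000)–(2.517,6.000)
cell (2,6): code 0011 → (2.517,6.000)–(2.023,7.000)
cell (2,7): code 0001 → (2.023,7.000)–(2.000,7.019)
total: 14 segments, chained into 1 closed loop(s), length Σ = 11.133794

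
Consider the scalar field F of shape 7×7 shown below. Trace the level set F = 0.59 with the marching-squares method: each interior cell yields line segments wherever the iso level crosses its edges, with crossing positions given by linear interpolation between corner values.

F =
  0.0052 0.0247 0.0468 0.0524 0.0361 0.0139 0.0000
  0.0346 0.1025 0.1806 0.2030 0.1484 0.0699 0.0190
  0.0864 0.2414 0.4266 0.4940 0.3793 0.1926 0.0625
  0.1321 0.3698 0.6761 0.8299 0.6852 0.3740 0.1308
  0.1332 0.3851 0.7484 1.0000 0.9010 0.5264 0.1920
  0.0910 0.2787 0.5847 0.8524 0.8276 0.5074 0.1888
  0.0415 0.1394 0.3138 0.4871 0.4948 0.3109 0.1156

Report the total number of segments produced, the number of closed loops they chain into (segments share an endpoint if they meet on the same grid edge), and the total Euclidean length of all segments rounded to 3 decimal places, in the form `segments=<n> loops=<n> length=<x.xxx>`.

cell (2,1): code 0100 → (2.655,2.000)–(3.000,1.719)
cell (2,2): code 1100 → (2.286,3.000)–(2.655,2.000)
cell (2,3): code 1100 → (2.689,4.000)–(2.286,3.000)
cell (2,4): code 1000 → (3.000,4.306)–(2.689,4.000)
cell (3,1): code 0110 → (3.000,1.719)–(4.000,1.564)
cell (3,4): code 1001 → (4.000,4.830)–(3.000,4.306)
cell (4,1): code 0010 → (4.000,1.564)–(4.968,2.000)
cell (4,2): code 0111 → (4.968,2.000)–(5.000,2.020)
cell (4,4): code 1001 → (5.000,4.742)–(4.000,4.830)
cell (5,2): code 0010 → (5.000,2.020)–(5.718,3.000)
cell (5,3): code 0011 → (5.718,3.000)–(5.714,4.000)
cell (5,4): code 0001 → (5.714,4.000)–(5.000,4.742)
total: 12 segments, chained into 1 closed loop(s), length Σ = 10.514716

segments=12 loops=1 length=10.515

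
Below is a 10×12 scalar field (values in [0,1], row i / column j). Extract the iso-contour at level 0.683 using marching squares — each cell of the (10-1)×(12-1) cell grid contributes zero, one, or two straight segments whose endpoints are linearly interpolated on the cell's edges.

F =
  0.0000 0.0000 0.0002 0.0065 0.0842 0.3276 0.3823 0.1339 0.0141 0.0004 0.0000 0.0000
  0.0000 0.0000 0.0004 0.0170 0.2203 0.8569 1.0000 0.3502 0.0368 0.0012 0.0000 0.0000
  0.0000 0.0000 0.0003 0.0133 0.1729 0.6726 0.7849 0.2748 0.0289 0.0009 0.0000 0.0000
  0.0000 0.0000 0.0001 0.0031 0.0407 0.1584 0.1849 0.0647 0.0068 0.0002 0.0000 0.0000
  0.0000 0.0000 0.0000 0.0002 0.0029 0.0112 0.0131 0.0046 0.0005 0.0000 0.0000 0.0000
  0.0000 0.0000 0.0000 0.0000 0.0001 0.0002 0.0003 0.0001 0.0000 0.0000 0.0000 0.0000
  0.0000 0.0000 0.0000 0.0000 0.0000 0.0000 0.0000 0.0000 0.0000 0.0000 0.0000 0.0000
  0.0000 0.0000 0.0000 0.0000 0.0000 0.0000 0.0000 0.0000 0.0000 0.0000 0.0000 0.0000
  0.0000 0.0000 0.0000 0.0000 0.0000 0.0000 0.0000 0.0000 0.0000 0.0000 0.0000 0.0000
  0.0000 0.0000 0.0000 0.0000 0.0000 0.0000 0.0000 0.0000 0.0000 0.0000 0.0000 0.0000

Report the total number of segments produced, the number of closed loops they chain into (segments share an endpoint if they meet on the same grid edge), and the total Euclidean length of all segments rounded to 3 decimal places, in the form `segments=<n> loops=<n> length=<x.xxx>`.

cell (0,4): code 0100 → (0.671,5.000)–(1.000,4.727)
cell (0,5): code 1100 → (0.487,6.000)–(0.671,5.000)
cell (0,6): code 1000 → (1.000,6.488)–(0.487,6.000)
cell (1,4): code 0010 → (1.000,4.727)–(1.944,5.000)
cell (1,5): code 0111 → (1.944,5.000)–(2.000,5.093)
cell (1,6): code 1001 → (2.000,6.200)–(1.000,6.488)
cell (2,5): code 0010 → (2.000,5.093)–(2.170,6.000)
cell (2,6): code 0001 → (2.170,6.000)–(2.000,6.200)
total: 8 segments, chained into 1 closed loop(s), length Σ = 5.469027

segments=8 loops=1 length=5.469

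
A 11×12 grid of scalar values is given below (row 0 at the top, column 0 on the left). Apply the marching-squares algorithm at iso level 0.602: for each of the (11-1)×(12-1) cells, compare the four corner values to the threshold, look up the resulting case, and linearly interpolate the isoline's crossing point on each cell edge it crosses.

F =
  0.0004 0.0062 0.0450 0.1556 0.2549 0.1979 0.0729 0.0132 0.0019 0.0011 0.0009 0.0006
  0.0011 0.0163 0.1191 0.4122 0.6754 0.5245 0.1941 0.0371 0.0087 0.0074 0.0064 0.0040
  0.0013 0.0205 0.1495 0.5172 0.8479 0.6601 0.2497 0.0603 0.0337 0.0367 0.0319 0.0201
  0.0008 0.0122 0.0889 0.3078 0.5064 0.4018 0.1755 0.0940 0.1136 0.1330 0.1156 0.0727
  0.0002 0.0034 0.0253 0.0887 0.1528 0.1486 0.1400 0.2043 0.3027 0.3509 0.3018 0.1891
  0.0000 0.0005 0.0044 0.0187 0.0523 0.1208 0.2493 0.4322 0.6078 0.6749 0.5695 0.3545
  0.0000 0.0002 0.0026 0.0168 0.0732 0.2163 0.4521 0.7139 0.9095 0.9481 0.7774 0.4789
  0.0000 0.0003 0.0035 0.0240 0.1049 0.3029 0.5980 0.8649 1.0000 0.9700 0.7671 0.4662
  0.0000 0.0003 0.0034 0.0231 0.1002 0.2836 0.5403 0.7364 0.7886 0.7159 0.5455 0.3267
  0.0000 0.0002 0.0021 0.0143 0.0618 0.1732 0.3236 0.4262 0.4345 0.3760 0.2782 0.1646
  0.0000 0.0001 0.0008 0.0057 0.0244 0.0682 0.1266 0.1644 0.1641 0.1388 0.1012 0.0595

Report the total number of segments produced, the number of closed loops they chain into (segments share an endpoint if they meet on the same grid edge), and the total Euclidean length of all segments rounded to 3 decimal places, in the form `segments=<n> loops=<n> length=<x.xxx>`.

segments=24 loops=2 length=18.582

cell (0,3): code 0100 → (0.825,4.000)–(1.000,3.721)
cell (0,4): code 1000 → (1.000,4.486)–(0.825,4.000)
cell (1,3): code 0110 → (1.000,3.721)–(2.000,3.256)
cell (1,4): code 1101 → (1.572,5.000)–(1.000,4.486)
cell (1,5): code 1000 → (2.000,5.142)–(1.572,5.000)
cell (2,3): code 0010 → (2.000,3.256)–(2.720,4.000)
cell (2,4): code 0011 → (2.720,4.000)–(2.225,5.000)
cell (2,5): code 0001 → (2.225,5.000)–(2.000,5.142)
cell (4,7): code 0100 → (4.981,8.000)–(5.000,7.967)
cell (4,8): code 1100 → (4.775,9.000)–(4.981,8.000)
cell (4,9): code 1000 → (5.000,9.692)–(4.775,9.000)
cell (5,6): code 0100 → (5.603,7.000)–(6.000,6.573)
cell (5,7): code 1110 → (5.000,7.967)–(5.603,7.000)
cell (5,9): code 1101 → (5.156,10.000)–(5.000,9.692)
cell (5,10): code 1000 → (6.000,10.588)–(5.156,10.000)
cell (6,6): code 0110 → (6.000,6.573)–(7.000,6.015)
cell (6,10): code 1001 → (7.000,10.549)–(6.000,10.588)
cell (7,6): code 0110 → (7.000,6.015)–(8.000,6.315)
cell (7,9): code 1011 → (8.000,9.668)–(7.745,10.000)
cell (7,10): code 0001 → (7.745,10.000)–(7.000,10.549)
cell (8,6): code 0010 → (8.000,6.315)–(8.433,7.000)
cell (8,7): code 0011 → (8.433,7.000)–(8.527,8.000)
cell (8,8): code 0011 → (8.527,8.000)–(8.335,9.000)
cell (8,9): code 0001 → (8.335,9.000)–(8.000,9.668)
total: 24 segments, chained into 2 closed loop(s), length Σ = 18.582438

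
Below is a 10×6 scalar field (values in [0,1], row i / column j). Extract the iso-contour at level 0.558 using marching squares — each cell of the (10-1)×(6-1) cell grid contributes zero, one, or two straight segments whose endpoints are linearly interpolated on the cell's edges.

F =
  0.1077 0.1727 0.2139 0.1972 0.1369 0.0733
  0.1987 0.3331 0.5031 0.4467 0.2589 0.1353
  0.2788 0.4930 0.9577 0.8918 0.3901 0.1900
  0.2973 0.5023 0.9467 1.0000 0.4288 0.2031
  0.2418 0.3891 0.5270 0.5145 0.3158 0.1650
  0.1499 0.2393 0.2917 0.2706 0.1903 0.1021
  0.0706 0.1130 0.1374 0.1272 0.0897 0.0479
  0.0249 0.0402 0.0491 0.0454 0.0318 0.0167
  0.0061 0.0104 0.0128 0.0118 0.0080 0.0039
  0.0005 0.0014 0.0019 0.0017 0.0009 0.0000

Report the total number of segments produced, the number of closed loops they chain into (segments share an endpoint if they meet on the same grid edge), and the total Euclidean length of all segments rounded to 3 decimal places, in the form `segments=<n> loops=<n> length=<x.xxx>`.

segments=8 loops=1 length=8.716

cell (1,1): code 0100 → (1.121,2.000)–(2.000,1.140)
cell (1,2): code 1100 → (1.250,3.000)–(1.121,2.000)
cell (1,3): code 1000 → (2.000,3.665)–(1.250,3.000)
cell (2,1): code 0110 → (2.000,1.140)–(3.000,1.125)
cell (2,3): code 1001 → (3.000,3.774)–(2.000,3.665)
cell (3,1): code 0010 → (3.000,1.125)–(3.926,2.000)
cell (3,2): code 0011 → (3.926,2.000)–(3.910,3.000)
cell (3,3): code 0001 → (3.910,3.000)–(3.000,3.774)
total: 8 segments, chained into 1 closed loop(s), length Σ = 8.715653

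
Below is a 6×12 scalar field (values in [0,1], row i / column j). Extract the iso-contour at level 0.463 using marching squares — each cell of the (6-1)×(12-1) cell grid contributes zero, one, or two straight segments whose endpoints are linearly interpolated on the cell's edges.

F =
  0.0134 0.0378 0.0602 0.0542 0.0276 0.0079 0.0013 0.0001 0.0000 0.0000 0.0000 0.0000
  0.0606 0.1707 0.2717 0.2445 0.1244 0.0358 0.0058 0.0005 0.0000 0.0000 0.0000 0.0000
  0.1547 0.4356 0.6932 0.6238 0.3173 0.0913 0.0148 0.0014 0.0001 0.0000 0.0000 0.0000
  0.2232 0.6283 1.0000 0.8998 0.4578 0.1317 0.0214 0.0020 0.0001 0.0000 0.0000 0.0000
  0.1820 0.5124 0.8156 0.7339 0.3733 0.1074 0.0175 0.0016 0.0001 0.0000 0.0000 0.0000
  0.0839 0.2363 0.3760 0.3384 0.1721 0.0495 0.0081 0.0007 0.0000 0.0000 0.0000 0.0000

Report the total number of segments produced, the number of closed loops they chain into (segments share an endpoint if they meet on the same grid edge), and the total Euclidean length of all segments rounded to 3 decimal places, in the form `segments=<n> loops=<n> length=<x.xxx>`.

segments=12 loops=1 length=10.454

cell (1,1): code 0100 → (1.454,2.000)–(2.000,1.106)
cell (1,2): code 1100 → (1.576,3.000)–(1.454,2.000)
cell (1,3): code 1000 → (2.000,3.525)–(1.576,3.000)
cell (2,0): code 0100 → (2.142,1.000)–(3.000,0.592)
cell (2,1): code 1110 → (2.000,1.106)–(2.142,1.000)
cell (2,3): code 1001 → (3.000,3.988)–(2.000,3.525)
cell (3,0): code 0110 → (3.000,0.592)–(4.000,0.850)
cell (3,3): code 1001 → (4.000,3.751)–(3.000,3.988)
cell (4,0): code 0010 → (4.000,0.850)–(4.179,1.000)
cell (4,1): code 0011 → (4.179,1.000)–(4.802,2.000)
cell (4,2): code 0011 → (4.802,2.000)–(4.685,3.000)
cell (4,3): code 0001 → (4.685,3.000)–(4.000,3.751)
total: 12 segments, chained into 1 closed loop(s), length Σ = 10.454476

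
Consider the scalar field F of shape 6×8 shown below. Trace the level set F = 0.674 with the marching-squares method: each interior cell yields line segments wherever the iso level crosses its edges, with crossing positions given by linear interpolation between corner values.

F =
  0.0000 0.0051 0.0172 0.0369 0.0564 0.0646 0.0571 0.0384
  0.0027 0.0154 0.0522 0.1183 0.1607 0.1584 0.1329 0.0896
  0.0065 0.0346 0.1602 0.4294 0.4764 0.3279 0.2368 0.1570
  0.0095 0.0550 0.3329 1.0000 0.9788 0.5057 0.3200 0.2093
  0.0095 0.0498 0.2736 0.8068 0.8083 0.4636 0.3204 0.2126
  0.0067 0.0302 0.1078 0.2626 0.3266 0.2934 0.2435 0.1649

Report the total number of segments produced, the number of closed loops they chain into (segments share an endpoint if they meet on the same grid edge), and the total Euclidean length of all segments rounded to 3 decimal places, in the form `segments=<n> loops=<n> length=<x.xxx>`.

segments=8 loops=1 length=6.526

cell (2,2): code 0100 → (2.429,3.000)–(3.000,2.511)
cell (2,3): code 1100 → (2.393,4.000)–(2.429,3.000)
cell (2,4): code 1000 → (3.000,4.644)–(2.393,4.000)
cell (3,2): code 0110 → (3.000,2.511)–(4.000,2.751)
cell (3,4): code 1001 → (4.000,4.390)–(3.000,4.644)
cell (4,2): code 0010 → (4.000,2.751)–(4.244,3.000)
cell (4,3): code 0011 → (4.244,3.000)–(4.279,4.000)
cell (4,4): code 0001 → (4.279,4.000)–(4.000,4.390)
total: 8 segments, chained into 1 closed loop(s), length Σ = 6.526000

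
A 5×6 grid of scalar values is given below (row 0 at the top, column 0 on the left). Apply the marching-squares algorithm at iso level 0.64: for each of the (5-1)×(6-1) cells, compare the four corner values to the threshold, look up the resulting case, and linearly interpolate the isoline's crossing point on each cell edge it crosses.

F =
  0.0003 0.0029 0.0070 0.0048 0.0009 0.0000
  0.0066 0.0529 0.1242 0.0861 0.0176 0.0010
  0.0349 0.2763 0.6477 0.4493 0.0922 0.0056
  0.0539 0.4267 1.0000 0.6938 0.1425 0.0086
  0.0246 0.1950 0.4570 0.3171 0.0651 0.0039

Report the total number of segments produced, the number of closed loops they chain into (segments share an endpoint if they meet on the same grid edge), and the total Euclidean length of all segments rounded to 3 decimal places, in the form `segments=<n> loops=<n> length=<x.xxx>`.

segments=8 loops=1 length=4.929

cell (1,1): code 0100 → (1.985,2.000)–(2.000,1.979)
cell (1,2): code 1000 → (2.000,2.039)–(1.985,2.000)
cell (2,1): code 0110 → (2.000,1.979)–(3.000,1.372)
cell (2,2): code 1101 → (2.780,3.000)–(2.000,2.039)
cell (2,3): code 1000 → (3.000,3.098)–(2.780,3.000)
cell (3,1): code 0010 → (3.000,1.372)–(3.663,2.000)
cell (3,2): code 0011 → (3.663,2.000)–(3.143,3.000)
cell (3,3): code 0001 → (3.143,3.000)–(3.000,3.098)
total: 8 segments, chained into 1 closed loop(s), length Σ = 4.928712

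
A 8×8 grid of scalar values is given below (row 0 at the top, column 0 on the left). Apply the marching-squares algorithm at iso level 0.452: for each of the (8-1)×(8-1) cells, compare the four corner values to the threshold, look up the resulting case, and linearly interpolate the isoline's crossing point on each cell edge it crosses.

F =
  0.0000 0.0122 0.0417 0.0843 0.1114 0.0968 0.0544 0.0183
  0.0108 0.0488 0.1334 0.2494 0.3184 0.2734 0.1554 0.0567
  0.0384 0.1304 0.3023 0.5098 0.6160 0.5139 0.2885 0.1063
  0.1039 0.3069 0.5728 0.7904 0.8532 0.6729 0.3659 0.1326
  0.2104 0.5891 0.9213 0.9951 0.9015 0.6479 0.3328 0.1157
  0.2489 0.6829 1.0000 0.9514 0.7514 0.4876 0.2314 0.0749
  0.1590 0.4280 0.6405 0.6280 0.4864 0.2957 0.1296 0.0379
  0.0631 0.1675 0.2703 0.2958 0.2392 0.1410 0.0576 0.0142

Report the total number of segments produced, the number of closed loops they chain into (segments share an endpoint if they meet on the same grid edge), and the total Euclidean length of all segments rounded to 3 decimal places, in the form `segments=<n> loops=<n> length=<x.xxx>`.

segments=20 loops=1 length=15.863

cell (1,2): code 0100 → (1.778,3.000)–(2.000,2.721)
cell (1,3): code 1100 → (1.449,4.000)–(1.778,3.000)
cell (1,4): code 1100 → (1.743,5.000)–(1.449,4.000)
cell (1,5): code 1000 → (2.000,5.275)–(1.743,5.000)
cell (2,1): code 0100 → (2.553,2.000)–(3.000,1.546)
cell (2,2): code 1110 → (2.000,2.721)–(2.553,2.000)
cell (2,5): code 1001 → (3.000,5.720)–(2.000,5.275)
cell (3,0): code 0100 → (3.514,1.000)–(4.000,0.638)
cell (3,1): code 1110 → (3.000,1.546)–(3.514,1.000)
cell (3,5): code 1001 → (4.000,5.622)–(3.000,5.720)
cell (4,0): code 0110 → (4.000,0.638)–(5.000,0.468)
cell (4,5): code 1001 → (5.000,5.139)–(4.000,5.622)
cell (5,0): code 0010 → (5.000,0.468)–(5.906,1.000)
cell (5,1): code 0111 → (5.906,1.000)–(6.000,1.113)
cell (5,4): code 1011 → (6.000,4.180)–(5.186,5.000)
cell (5,5): code 0001 → (5.186,5.000)–(5.000,5.139)
cell (6,1): code 0010 → (6.000,1.113)–(6.509,2.000)
cell (6,2): code 0011 → (6.509,2.000)–(6.530,3.000)
cell (6,3): code 0011 → (6.530,3.000)–(6.139,4.000)
cell (6,4): code 0001 → (6.139,4.000)–(6.000,4.180)
total: 20 segments, chained into 1 closed loop(s), length Σ = 15.862861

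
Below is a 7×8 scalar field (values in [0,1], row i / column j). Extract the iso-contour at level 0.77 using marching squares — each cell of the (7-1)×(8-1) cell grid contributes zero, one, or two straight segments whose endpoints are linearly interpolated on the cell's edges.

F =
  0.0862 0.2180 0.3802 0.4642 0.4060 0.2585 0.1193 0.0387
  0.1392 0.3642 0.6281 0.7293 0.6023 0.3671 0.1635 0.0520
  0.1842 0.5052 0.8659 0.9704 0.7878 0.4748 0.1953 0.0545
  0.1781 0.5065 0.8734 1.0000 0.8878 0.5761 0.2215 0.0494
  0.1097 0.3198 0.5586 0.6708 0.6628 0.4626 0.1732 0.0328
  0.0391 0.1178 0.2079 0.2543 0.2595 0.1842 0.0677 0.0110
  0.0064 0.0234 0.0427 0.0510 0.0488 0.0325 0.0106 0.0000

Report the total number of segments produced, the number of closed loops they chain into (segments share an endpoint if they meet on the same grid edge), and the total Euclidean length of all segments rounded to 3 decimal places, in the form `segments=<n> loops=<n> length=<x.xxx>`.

segments=10 loops=1 length=8.134

cell (1,1): code 0100 → (1.597,2.000)–(2.000,1.734)
cell (1,2): code 1100 → (1.169,3.000)–(1.597,2.000)
cell (1,3): code 1100 → (1.904,4.000)–(1.169,3.000)
cell (1,4): code 1000 → (2.000,4.057)–(1.904,4.000)
cell (2,1): code 0110 → (2.000,1.734)–(3.000,1.718)
cell (2,4): code 1001 → (3.000,4.378)–(2.000,4.057)
cell (3,1): code 0010 → (3.000,1.718)–(3.328,2.000)
cell (3,2): code 0011 → (3.328,2.000)–(3.699,3.000)
cell (3,3): code 0011 → (3.699,3.000)–(3.524,4.000)
cell (3,4): code 0001 → (3.524,4.000)–(3.000,4.378)
total: 10 segments, chained into 1 closed loop(s), length Σ = 8.133927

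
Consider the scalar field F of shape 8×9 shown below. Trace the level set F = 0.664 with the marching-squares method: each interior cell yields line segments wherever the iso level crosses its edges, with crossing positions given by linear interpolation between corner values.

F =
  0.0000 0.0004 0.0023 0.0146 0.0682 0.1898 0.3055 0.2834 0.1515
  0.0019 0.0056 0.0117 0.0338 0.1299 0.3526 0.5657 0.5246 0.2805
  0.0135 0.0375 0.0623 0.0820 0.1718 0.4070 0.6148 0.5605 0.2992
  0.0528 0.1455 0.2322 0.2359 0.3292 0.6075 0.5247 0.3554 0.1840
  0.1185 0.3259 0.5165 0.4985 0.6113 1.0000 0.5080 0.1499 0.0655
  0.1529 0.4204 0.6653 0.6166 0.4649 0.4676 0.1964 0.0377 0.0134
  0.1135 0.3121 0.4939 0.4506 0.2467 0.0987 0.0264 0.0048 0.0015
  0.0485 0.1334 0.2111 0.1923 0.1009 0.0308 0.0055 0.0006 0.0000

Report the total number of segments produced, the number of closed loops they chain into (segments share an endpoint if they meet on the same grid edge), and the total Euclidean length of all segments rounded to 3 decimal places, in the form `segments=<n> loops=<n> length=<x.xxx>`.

cell (3,4): code 0100 → (3.144,5.000)–(4.000,4.136)
cell (3,5): code 1000 → (4.000,5.683)–(3.144,5.000)
cell (4,1): code 0100 → (4.991,2.000)–(5.000,1.995)
cell (4,2): code 1000 → (5.000,2.027)–(4.991,2.000)
cell (4,4): code 0010 → (4.000,4.136)–(4.631,5.000)
cell (4,5): code 0001 → (4.631,5.000)–(4.000,5.683)
cell (5,1): code 0010 → (5.000,1.995)–(5.008,2.000)
cell (5,2): code 0001 → (5.008,2.000)–(5.000,2.027)
total: 8 segments, chained into 2 closed loop(s), length Σ = 4.387145

segments=8 loops=2 length=4.387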